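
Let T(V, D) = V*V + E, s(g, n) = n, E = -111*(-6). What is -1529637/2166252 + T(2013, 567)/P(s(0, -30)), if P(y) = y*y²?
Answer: -5444914891/36104200 ≈ -150.81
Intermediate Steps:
E = 666
T(V, D) = 666 + V² (T(V, D) = V*V + 666 = V² + 666 = 666 + V²)
P(y) = y³
-1529637/2166252 + T(2013, 567)/P(s(0, -30)) = -1529637/2166252 + (666 + 2013²)/((-30)³) = -1529637*1/2166252 + (666 + 4052169)/(-27000) = -509879/722084 + 4052835*(-1/27000) = -509879/722084 - 30021/200 = -5444914891/36104200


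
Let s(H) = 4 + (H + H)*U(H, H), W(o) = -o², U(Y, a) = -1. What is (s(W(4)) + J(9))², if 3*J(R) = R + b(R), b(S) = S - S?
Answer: 1521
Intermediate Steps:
b(S) = 0
s(H) = 4 - 2*H (s(H) = 4 + (H + H)*(-1) = 4 + (2*H)*(-1) = 4 - 2*H)
J(R) = R/3 (J(R) = (R + 0)/3 = R/3)
(s(W(4)) + J(9))² = ((4 - (-2)*4²) + (⅓)*9)² = ((4 - (-2)*16) + 3)² = ((4 - 2*(-16)) + 3)² = ((4 + 32) + 3)² = (36 + 3)² = 39² = 1521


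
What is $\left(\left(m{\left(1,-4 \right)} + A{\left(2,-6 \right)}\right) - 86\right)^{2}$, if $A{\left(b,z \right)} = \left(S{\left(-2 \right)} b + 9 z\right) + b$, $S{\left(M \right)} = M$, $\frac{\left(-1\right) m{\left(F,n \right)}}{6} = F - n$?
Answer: $29584$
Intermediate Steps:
$m{\left(F,n \right)} = - 6 F + 6 n$ ($m{\left(F,n \right)} = - 6 \left(F - n\right) = - 6 F + 6 n$)
$A{\left(b,z \right)} = - b + 9 z$ ($A{\left(b,z \right)} = \left(- 2 b + 9 z\right) + b = - b + 9 z$)
$\left(\left(m{\left(1,-4 \right)} + A{\left(2,-6 \right)}\right) - 86\right)^{2} = \left(\left(\left(\left(-6\right) 1 + 6 \left(-4\right)\right) + \left(\left(-1\right) 2 + 9 \left(-6\right)\right)\right) - 86\right)^{2} = \left(\left(\left(-6 - 24\right) - 56\right) - 86\right)^{2} = \left(\left(-30 - 56\right) - 86\right)^{2} = \left(-86 - 86\right)^{2} = \left(-172\right)^{2} = 29584$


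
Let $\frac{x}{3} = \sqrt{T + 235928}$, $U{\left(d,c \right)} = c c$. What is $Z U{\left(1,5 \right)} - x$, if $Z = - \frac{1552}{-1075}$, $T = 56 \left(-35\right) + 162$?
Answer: $\frac{1552}{43} - 3 \sqrt{234130} \approx -1415.5$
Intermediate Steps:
$T = -1798$ ($T = -1960 + 162 = -1798$)
$Z = \frac{1552}{1075}$ ($Z = \left(-1552\right) \left(- \frac{1}{1075}\right) = \frac{1552}{1075} \approx 1.4437$)
$U{\left(d,c \right)} = c^{2}$
$x = 3 \sqrt{234130}$ ($x = 3 \sqrt{-1798 + 235928} = 3 \sqrt{234130} \approx 1451.6$)
$Z U{\left(1,5 \right)} - x = \frac{1552 \cdot 5^{2}}{1075} - 3 \sqrt{234130} = \frac{1552}{1075} \cdot 25 - 3 \sqrt{234130} = \frac{1552}{43} - 3 \sqrt{234130}$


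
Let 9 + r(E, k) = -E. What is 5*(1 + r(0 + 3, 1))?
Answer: -55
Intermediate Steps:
r(E, k) = -9 - E
5*(1 + r(0 + 3, 1)) = 5*(1 + (-9 - (0 + 3))) = 5*(1 + (-9 - 1*3)) = 5*(1 + (-9 - 3)) = 5*(1 - 12) = 5*(-11) = -55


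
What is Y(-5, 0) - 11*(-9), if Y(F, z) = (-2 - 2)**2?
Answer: 115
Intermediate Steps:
Y(F, z) = 16 (Y(F, z) = (-4)**2 = 16)
Y(-5, 0) - 11*(-9) = 16 - 11*(-9) = 16 + 99 = 115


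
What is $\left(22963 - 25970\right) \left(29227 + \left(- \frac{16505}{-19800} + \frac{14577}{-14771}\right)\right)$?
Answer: $- \frac{5140678858763297}{58493160} \approx -8.7885 \cdot 10^{7}$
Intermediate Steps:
$\left(22963 - 25970\right) \left(29227 + \left(- \frac{16505}{-19800} + \frac{14577}{-14771}\right)\right) = \left(22963 - 25970\right) \left(29227 + \left(\left(-16505\right) \left(- \frac{1}{19800}\right) + 14577 \left(- \frac{1}{14771}\right)\right)\right) = - 3007 \left(29227 + \left(\frac{3301}{3960} - \frac{14577}{14771}\right)\right) = - 3007 \left(29227 - \frac{8965849}{58493160}\right) = \left(-3007\right) \frac{1709570621471}{58493160} = - \frac{5140678858763297}{58493160}$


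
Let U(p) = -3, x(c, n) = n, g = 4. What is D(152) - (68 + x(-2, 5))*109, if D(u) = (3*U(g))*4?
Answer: -7993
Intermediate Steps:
D(u) = -36 (D(u) = (3*(-3))*4 = -9*4 = -36)
D(152) - (68 + x(-2, 5))*109 = -36 - (68 + 5)*109 = -36 - 73*109 = -36 - 1*7957 = -36 - 7957 = -7993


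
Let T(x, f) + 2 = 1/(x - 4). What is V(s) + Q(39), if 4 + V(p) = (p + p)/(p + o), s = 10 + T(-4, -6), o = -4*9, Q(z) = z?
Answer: 861/25 ≈ 34.440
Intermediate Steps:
T(x, f) = -2 + 1/(-4 + x) (T(x, f) = -2 + 1/(x - 4) = -2 + 1/(-4 + x))
o = -36
s = 63/8 (s = 10 + (9 - 2*(-4))/(-4 - 4) = 10 + (9 + 8)/(-8) = 10 - 1/8*17 = 10 - 17/8 = 63/8 ≈ 7.8750)
V(p) = -4 + 2*p/(-36 + p) (V(p) = -4 + (p + p)/(p - 36) = -4 + (2*p)/(-36 + p) = -4 + 2*p/(-36 + p))
V(s) + Q(39) = 2*(72 - 1*63/8)/(-36 + 63/8) + 39 = 2*(72 - 63/8)/(-225/8) + 39 = 2*(-8/225)*(513/8) + 39 = -114/25 + 39 = 861/25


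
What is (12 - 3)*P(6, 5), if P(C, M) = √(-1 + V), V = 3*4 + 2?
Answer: 9*√13 ≈ 32.450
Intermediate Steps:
V = 14 (V = 12 + 2 = 14)
P(C, M) = √13 (P(C, M) = √(-1 + 14) = √13)
(12 - 3)*P(6, 5) = (12 - 3)*√13 = 9*√13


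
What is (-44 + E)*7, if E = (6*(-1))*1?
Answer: -350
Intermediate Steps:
E = -6 (E = -6*1 = -6)
(-44 + E)*7 = (-44 - 6)*7 = -50*7 = -350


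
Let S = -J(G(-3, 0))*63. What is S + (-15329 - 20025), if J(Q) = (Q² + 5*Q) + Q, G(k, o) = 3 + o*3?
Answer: -37055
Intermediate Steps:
G(k, o) = 3 + 3*o
J(Q) = Q² + 6*Q
S = -1701 (S = -(3 + 3*0)*(6 + (3 + 3*0))*63 = -(3 + 0)*(6 + (3 + 0))*63 = -3*(6 + 3)*63 = -3*9*63 = -27*63 = -1*1701 = -1701)
S + (-15329 - 20025) = -1701 + (-15329 - 20025) = -1701 - 35354 = -37055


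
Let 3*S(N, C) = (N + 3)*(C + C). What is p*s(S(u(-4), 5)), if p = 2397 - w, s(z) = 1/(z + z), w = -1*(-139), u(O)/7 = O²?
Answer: 3387/1150 ≈ 2.9452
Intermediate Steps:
u(O) = 7*O²
S(N, C) = 2*C*(3 + N)/3 (S(N, C) = ((N + 3)*(C + C))/3 = ((3 + N)*(2*C))/3 = (2*C*(3 + N))/3 = 2*C*(3 + N)/3)
w = 139
s(z) = 1/(2*z)
p = 2258 (p = 2397 - 1*139 = 2397 - 139 = 2258)
p*s(S(u(-4), 5)) = 2258*(1/(2*(((⅔)*5*(3 + 7*(-4)²))))) = 2258*(1/(2*(((⅔)*5*(3 + 7*16))))) = 2258*(1/(2*(((⅔)*5*(3 + 112))))) = 2258*(1/(2*(((⅔)*5*115)))) = 2258*(1/(2*(1150/3))) = 2258*((½)*(3/1150)) = 2258*(3/2300) = 3387/1150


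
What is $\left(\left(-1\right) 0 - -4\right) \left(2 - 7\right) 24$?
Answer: $-480$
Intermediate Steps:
$\left(\left(-1\right) 0 - -4\right) \left(2 - 7\right) 24 = \left(0 + 4\right) \left(-5\right) 24 = 4 \left(-5\right) 24 = \left(-20\right) 24 = -480$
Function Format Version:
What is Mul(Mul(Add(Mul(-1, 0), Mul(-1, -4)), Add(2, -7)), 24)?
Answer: -480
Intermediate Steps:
Mul(Mul(Add(Mul(-1, 0), Mul(-1, -4)), Add(2, -7)), 24) = Mul(Mul(Add(0, 4), -5), 24) = Mul(Mul(4, -5), 24) = Mul(-20, 24) = -480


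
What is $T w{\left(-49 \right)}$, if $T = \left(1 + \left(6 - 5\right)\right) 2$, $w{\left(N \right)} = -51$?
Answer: $-204$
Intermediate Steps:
$T = 4$ ($T = \left(1 + \left(6 - 5\right)\right) 2 = \left(1 + 1\right) 2 = 2 \cdot 2 = 4$)
$T w{\left(-49 \right)} = 4 \left(-51\right) = -204$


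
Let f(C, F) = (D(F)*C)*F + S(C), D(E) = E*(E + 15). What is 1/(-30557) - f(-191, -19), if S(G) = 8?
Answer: -8427987285/30557 ≈ -2.7581e+5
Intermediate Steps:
D(E) = E*(15 + E)
f(C, F) = 8 + C*F**2*(15 + F) (f(C, F) = ((F*(15 + F))*C)*F + 8 = (C*F*(15 + F))*F + 8 = C*F**2*(15 + F) + 8 = 8 + C*F**2*(15 + F))
1/(-30557) - f(-191, -19) = 1/(-30557) - (8 - 191*(-19)**2*(15 - 19)) = -1/30557 - (8 - 191*361*(-4)) = -1/30557 - (8 + 275804) = -1/30557 - 1*275812 = -1/30557 - 275812 = -8427987285/30557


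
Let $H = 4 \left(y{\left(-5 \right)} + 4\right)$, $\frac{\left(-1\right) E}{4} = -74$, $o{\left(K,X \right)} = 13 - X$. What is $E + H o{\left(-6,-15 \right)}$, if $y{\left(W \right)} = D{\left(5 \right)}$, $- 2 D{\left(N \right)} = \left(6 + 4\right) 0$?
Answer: $744$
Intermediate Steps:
$E = 296$ ($E = \left(-4\right) \left(-74\right) = 296$)
$D{\left(N \right)} = 0$ ($D{\left(N \right)} = - \frac{\left(6 + 4\right) 0}{2} = - \frac{10 \cdot 0}{2} = \left(- \frac{1}{2}\right) 0 = 0$)
$y{\left(W \right)} = 0$
$H = 16$ ($H = 4 \left(0 + 4\right) = 4 \cdot 4 = 16$)
$E + H o{\left(-6,-15 \right)} = 296 + 16 \left(13 - -15\right) = 296 + 16 \left(13 + 15\right) = 296 + 16 \cdot 28 = 296 + 448 = 744$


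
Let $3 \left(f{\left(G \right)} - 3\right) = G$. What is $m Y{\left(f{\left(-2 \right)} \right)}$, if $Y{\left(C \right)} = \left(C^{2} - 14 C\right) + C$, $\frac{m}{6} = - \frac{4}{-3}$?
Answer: $- \frac{1792}{9} \approx -199.11$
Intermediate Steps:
$m = 8$ ($m = 6 \left(- \frac{4}{-3}\right) = 6 \left(\left(-4\right) \left(- \frac{1}{3}\right)\right) = 6 \cdot \frac{4}{3} = 8$)
$f{\left(G \right)} = 3 + \frac{G}{3}$
$Y{\left(C \right)} = C^{2} - 13 C$
$m Y{\left(f{\left(-2 \right)} \right)} = 8 \left(3 + \frac{1}{3} \left(-2\right)\right) \left(-13 + \left(3 + \frac{1}{3} \left(-2\right)\right)\right) = 8 \left(3 - \frac{2}{3}\right) \left(-13 + \left(3 - \frac{2}{3}\right)\right) = 8 \frac{7 \left(-13 + \frac{7}{3}\right)}{3} = 8 \cdot \frac{7}{3} \left(- \frac{32}{3}\right) = 8 \left(- \frac{224}{9}\right) = - \frac{1792}{9}$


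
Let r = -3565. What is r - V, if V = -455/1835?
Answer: -1308264/367 ≈ -3564.8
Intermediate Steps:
V = -91/367 (V = -455*1/1835 = -91/367 ≈ -0.24796)
r - V = -3565 - 1*(-91/367) = -3565 + 91/367 = -1308264/367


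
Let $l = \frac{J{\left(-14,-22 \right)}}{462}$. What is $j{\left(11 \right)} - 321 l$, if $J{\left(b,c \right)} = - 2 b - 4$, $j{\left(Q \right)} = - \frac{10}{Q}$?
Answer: $- \frac{1354}{77} \approx -17.584$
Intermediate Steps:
$J{\left(b,c \right)} = -4 - 2 b$
$l = \frac{4}{77}$ ($l = \frac{-4 - -28}{462} = \left(-4 + 28\right) \frac{1}{462} = 24 \cdot \frac{1}{462} = \frac{4}{77} \approx 0.051948$)
$j{\left(11 \right)} - 321 l = - \frac{10}{11} - \frac{1284}{77} = - \frac{1354}{77}$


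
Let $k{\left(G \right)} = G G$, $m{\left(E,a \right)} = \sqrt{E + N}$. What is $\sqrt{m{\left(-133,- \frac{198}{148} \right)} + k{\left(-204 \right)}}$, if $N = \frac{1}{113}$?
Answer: $\frac{\sqrt{531394704 + 3842 i \sqrt{1469}}}{113} \approx 204.0 + 0.028265 i$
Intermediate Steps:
$N = \frac{1}{113} \approx 0.0088496$
$m{\left(E,a \right)} = \sqrt{\frac{1}{113} + E}$ ($m{\left(E,a \right)} = \sqrt{E + \frac{1}{113}} = \sqrt{\frac{1}{113} + E}$)
$k{\left(G \right)} = G^{2}$
$\sqrt{m{\left(-133,- \frac{198}{148} \right)} + k{\left(-204 \right)}} = \sqrt{\frac{\sqrt{113 + 12769 \left(-133\right)}}{113} + \left(-204\right)^{2}} = \sqrt{\frac{\sqrt{113 - 1698277}}{113} + 41616} = \sqrt{\frac{\sqrt{-1698164}}{113} + 41616} = \sqrt{\frac{34 i \sqrt{1469}}{113} + 41616} = \sqrt{41616 + \frac{34 i \sqrt{1469}}{113}}$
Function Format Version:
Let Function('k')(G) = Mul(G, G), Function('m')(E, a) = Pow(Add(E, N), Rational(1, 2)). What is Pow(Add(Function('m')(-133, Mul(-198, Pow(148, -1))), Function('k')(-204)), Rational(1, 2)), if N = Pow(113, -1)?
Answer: Mul(Rational(1, 113), Pow(Add(531394704, Mul(3842, I, Pow(1469, Rational(1, 2)))), Rational(1, 2))) ≈ Add(204.00, Mul(0.028265, I))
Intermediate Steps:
N = Rational(1, 113) ≈ 0.0088496
Function('m')(E, a) = Pow(Add(Rational(1, 113), E), Rational(1, 2)) (Function('m')(E, a) = Pow(Add(E, Rational(1, 113)), Rational(1, 2)) = Pow(Add(Rational(1, 113), E), Rational(1, 2)))
Function('k')(G) = Pow(G, 2)
Pow(Add(Function('m')(-133, Mul(-198, Pow(148, -1))), Function('k')(-204)), Rational(1, 2)) = Pow(Add(Mul(Rational(1, 113), Pow(Add(113, Mul(12769, -133)), Rational(1, 2))), Pow(-204, 2)), Rational(1, 2)) = Pow(Add(Mul(Rational(1, 113), Pow(Add(113, -1698277), Rational(1, 2))), 41616), Rational(1, 2)) = Pow(Add(Mul(Rational(1, 113), Pow(-1698164, Rational(1, 2))), 41616), Rational(1, 2)) = Pow(Add(Mul(Rational(1, 113), Mul(34, I, Pow(1469, Rational(1, 2)))), 41616), Rational(1, 2)) = Pow(Add(Mul(Rational(34, 113), I, Pow(1469, Rational(1, 2))), 41616), Rational(1, 2)) = Pow(Add(41616, Mul(Rational(34, 113), I, Pow(1469, Rational(1, 2)))), Rational(1, 2))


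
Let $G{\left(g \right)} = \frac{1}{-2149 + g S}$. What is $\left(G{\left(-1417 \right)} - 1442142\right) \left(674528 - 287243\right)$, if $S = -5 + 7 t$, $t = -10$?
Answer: $- \frac{58156449820015935}{104126} \approx -5.5852 \cdot 10^{11}$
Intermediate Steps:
$S = -75$ ($S = -5 + 7 \left(-10\right) = -5 - 70 = -75$)
$G{\left(g \right)} = \frac{1}{-2149 - 75 g}$ ($G{\left(g \right)} = \frac{1}{-2149 + g \left(-75\right)} = \frac{1}{-2149 - 75 g}$)
$\left(G{\left(-1417 \right)} - 1442142\right) \left(674528 - 287243\right) = \left(- \frac{1}{2149 + 75 \left(-1417\right)} - 1442142\right) \left(674528 - 287243\right) = \left(- \frac{1}{2149 - 106275} - 1442142\right) \left(674528 - 287243\right) = \left(- \frac{1}{-104126} - 1442142\right) \left(674528 - 287243\right) = \left(\left(-1\right) \left(- \frac{1}{104126}\right) - 1442142\right) 387285 = \left(\frac{1}{104126} - 1442142\right) 387285 = \left(- \frac{150164477891}{104126}\right) 387285 = - \frac{58156449820015935}{104126}$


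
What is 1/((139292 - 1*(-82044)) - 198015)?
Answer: 1/23321 ≈ 4.2880e-5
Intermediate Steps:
1/((139292 - 1*(-82044)) - 198015) = 1/((139292 + 82044) - 198015) = 1/(221336 - 198015) = 1/23321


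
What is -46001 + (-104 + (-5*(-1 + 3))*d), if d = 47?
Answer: -46575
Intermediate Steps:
-46001 + (-104 + (-5*(-1 + 3))*d) = -46001 + (-104 - 5*(-1 + 3)*47) = -46001 + (-104 - 5*2*47) = -46001 + (-104 - 10*47) = -46001 + (-104 - 470) = -46001 - 574 = -46575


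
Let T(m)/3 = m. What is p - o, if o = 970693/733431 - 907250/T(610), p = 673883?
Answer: 30171168600505/44739291 ≈ 6.7438e+5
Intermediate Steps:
T(m) = 3*m
o = -22120963552/44739291 (o = 970693/733431 - 907250/(3*610) = 970693*(1/733431) - 907250/1830 = 970693/733431 - 907250*1/1830 = 970693/733431 - 90725/183 = -22120963552/44739291 ≈ -494.44)
p - o = 673883 - 1*(-22120963552/44739291) = 673883 + 22120963552/44739291 = 30171168600505/44739291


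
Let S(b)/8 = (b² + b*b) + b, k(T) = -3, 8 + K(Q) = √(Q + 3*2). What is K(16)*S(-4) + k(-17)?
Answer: -1795 + 224*√22 ≈ -744.35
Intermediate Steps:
K(Q) = -8 + √(6 + Q) (K(Q) = -8 + √(Q + 3*2) = -8 + √(Q + 6) = -8 + √(6 + Q))
S(b) = 8*b + 16*b² (S(b) = 8*((b² + b*b) + b) = 8*((b² + b²) + b) = 8*(2*b² + b) = 8*(b + 2*b²) = 8*b + 16*b²)
K(16)*S(-4) + k(-17) = (-8 + √(6 + 16))*(8*(-4)*(1 + 2*(-4))) - 3 = (-8 + √22)*(8*(-4)*(1 - 8)) - 3 = (-8 + √22)*(8*(-4)*(-7)) - 3 = (-8 + √22)*224 - 3 = (-1792 + 224*√22) - 3 = -1795 + 224*√22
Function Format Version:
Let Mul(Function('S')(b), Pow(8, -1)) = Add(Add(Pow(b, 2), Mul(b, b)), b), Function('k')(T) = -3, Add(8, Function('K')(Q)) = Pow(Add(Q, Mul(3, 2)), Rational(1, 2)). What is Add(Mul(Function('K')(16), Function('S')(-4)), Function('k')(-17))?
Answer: Add(-1795, Mul(224, Pow(22, Rational(1, 2)))) ≈ -744.35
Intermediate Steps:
Function('K')(Q) = Add(-8, Pow(Add(6, Q), Rational(1, 2))) (Function('K')(Q) = Add(-8, Pow(Add(Q, Mul(3, 2)), Rational(1, 2))) = Add(-8, Pow(Add(Q, 6), Rational(1, 2))) = Add(-8, Pow(Add(6, Q), Rational(1, 2))))
Function('S')(b) = Add(Mul(8, b), Mul(16, Pow(b, 2))) (Function('S')(b) = Mul(8, Add(Add(Pow(b, 2), Mul(b, b)), b)) = Mul(8, Add(Add(Pow(b, 2), Pow(b, 2)), b)) = Mul(8, Add(Mul(2, Pow(b, 2)), b)) = Mul(8, Add(b, Mul(2, Pow(b, 2)))) = Add(Mul(8, b), Mul(16, Pow(b, 2))))
Add(Mul(Function('K')(16), Function('S')(-4)), Function('k')(-17)) = Add(Mul(Add(-8, Pow(Add(6, 16), Rational(1, 2))), Mul(8, -4, Add(1, Mul(2, -4)))), -3) = Add(Mul(Add(-8, Pow(22, Rational(1, 2))), Mul(8, -4, Add(1, -8))), -3) = Add(Mul(Add(-8, Pow(22, Rational(1, 2))), Mul(8, -4, -7)), -3) = Add(Mul(Add(-8, Pow(22, Rational(1, 2))), 224), -3) = Add(Add(-1792, Mul(224, Pow(22, Rational(1, 2)))), -3) = Add(-1795, Mul(224, Pow(22, Rational(1, 2))))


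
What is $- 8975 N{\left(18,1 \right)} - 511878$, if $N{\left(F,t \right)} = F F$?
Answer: $-3419778$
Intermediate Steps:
$N{\left(F,t \right)} = F^{2}$
$- 8975 N{\left(18,1 \right)} - 511878 = - 8975 \cdot 18^{2} - 511878 = \left(-8975\right) 324 - 511878 = -2907900 - 511878 = -3419778$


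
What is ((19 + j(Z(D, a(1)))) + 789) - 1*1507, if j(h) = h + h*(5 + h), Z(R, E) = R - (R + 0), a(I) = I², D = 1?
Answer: -699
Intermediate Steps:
Z(R, E) = 0 (Z(R, E) = R - R = 0)
((19 + j(Z(D, a(1)))) + 789) - 1*1507 = ((19 + 0*(6 + 0)) + 789) - 1*1507 = ((19 + 0*6) + 789) - 1507 = ((19 + 0) + 789) - 1507 = (19 + 789) - 1507 = 808 - 1507 = -699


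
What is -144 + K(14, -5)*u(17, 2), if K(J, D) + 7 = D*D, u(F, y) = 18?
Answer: 180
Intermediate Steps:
K(J, D) = -7 + D² (K(J, D) = -7 + D*D = -7 + D²)
-144 + K(14, -5)*u(17, 2) = -144 + (-7 + (-5)²)*18 = -144 + (-7 + 25)*18 = -144 + 18*18 = -144 + 324 = 180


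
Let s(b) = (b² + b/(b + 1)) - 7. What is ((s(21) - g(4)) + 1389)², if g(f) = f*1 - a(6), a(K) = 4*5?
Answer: 1638549441/484 ≈ 3.3854e+6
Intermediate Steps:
a(K) = 20
g(f) = -20 + f (g(f) = f*1 - 1*20 = f - 20 = -20 + f)
s(b) = -7 + b² + b/(1 + b) (s(b) = (b² + b/(1 + b)) - 7 = -7 + b² + b/(1 + b))
((s(21) - g(4)) + 1389)² = (((-7 + 21² + 21³ - 6*21)/(1 + 21) - (-20 + 4)) + 1389)² = (((-7 + 441 + 9261 - 126)/22 - 1*(-16)) + 1389)² = (((1/22)*9569 + 16) + 1389)² = ((9569/22 + 16) + 1389)² = (9921/22 + 1389)² = (40479/22)² = 1638549441/484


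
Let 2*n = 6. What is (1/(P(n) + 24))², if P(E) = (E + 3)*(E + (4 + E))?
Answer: 1/7056 ≈ 0.00014172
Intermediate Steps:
n = 3 (n = (½)*6 = 3)
P(E) = (3 + E)*(4 + 2*E)
(1/(P(n) + 24))² = (1/((12 + 2*3² + 10*3) + 24))² = (1/((12 + 2*9 + 30) + 24))² = (1/((12 + 18 + 30) + 24))² = (1/(60 + 24))² = (1/84)² = 1/7056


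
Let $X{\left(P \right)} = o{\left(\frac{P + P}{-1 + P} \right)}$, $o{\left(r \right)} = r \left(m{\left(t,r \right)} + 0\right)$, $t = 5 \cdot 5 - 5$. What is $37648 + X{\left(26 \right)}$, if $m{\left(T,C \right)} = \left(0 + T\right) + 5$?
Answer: $37700$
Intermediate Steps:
$t = 20$ ($t = 25 - 5 = 20$)
$m{\left(T,C \right)} = 5 + T$ ($m{\left(T,C \right)} = T + 5 = 5 + T$)
$o{\left(r \right)} = 25 r$ ($o{\left(r \right)} = r \left(\left(5 + 20\right) + 0\right) = r \left(25 + 0\right) = r 25 = 25 r$)
$X{\left(P \right)} = \frac{50 P}{-1 + P}$ ($X{\left(P \right)} = 25 \frac{P + P}{-1 + P} = 25 \frac{2 P}{-1 + P} = \frac{50 P}{-1 + P}$)
$37648 + X{\left(26 \right)} = 37648 + 50 \cdot 26 \frac{1}{-1 + 26} = 37648 + 50 \cdot 26 \cdot \frac{1}{25} = 37648 + 52 = 37700$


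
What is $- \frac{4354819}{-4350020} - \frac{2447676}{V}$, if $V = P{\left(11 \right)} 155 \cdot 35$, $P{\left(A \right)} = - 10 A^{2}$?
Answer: $\frac{50952675551}{37083920500} \approx 1.374$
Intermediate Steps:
$V = -6564250$ ($V = - 10 \cdot 11^{2} \cdot 155 \cdot 35 = \left(-10\right) 121 \cdot 155 \cdot 35 = \left(-1210\right) 155 \cdot 35 = \left(-187550\right) 35 = -6564250$)
$- \frac{4354819}{-4350020} - \frac{2447676}{V} = - \frac{4354819}{-4350020} - \frac{2447676}{-6564250} = \left(-4354819\right) \left(- \frac{1}{4350020}\right) - - \frac{15894}{42625} = \frac{4354819}{4350020} + \frac{15894}{42625} = \frac{50952675551}{37083920500}$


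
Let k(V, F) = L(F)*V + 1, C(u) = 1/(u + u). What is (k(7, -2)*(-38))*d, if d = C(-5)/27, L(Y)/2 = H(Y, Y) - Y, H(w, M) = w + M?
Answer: -19/5 ≈ -3.8000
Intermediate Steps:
H(w, M) = M + w
C(u) = 1/(2*u)
L(Y) = 2*Y (L(Y) = 2*((Y + Y) - Y) = 2*(2*Y - Y) = 2*Y)
d = -1/270 (d = ((1/2)/(-5))/27 = ((1/2)*(-1/5))*(1/27) = -1/10*1/27 = -1/270 ≈ -0.0037037)
k(V, F) = 1 + 2*F*V (k(V, F) = (2*F)*V + 1 = 2*F*V + 1 = 1 + 2*F*V)
(k(7, -2)*(-38))*d = ((1 + 2*(-2)*7)*(-38))*(-1/270) = ((1 - 28)*(-38))*(-1/270) = -27*(-38)*(-1/270) = 1026*(-1/270) = -19/5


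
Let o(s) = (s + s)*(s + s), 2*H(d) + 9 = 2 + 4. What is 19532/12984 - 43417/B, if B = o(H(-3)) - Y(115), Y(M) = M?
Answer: 35362295/86019 ≈ 411.10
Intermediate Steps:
H(d) = -3/2 (H(d) = -9/2 + (2 + 4)/2 = -9/2 + (1/2)*6 = -9/2 + 3 = -3/2)
o(s) = 4*s**2 (o(s) = (2*s)*(2*s) = 4*s**2)
B = -106 (B = 4*(-3/2)**2 - 1*115 = 4*(9/4) - 115 = 9 - 115 = -106)
19532/12984 - 43417/B = 19532/12984 - 43417/(-106) = 19532*(1/12984) - 43417*(-1/106) = 4883/3246 + 43417/106 = 35362295/86019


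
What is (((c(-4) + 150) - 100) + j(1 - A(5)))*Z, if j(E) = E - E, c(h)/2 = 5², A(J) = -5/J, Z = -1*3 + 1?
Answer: -200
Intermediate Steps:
Z = -2 (Z = -3 + 1 = -2)
c(h) = 50 (c(h) = 2*5² = 2*25 = 50)
j(E) = 0
(((c(-4) + 150) - 100) + j(1 - A(5)))*Z = (((50 + 150) - 100) + 0)*(-2) = ((200 - 100) + 0)*(-2) = (100 + 0)*(-2) = 100*(-2) = -200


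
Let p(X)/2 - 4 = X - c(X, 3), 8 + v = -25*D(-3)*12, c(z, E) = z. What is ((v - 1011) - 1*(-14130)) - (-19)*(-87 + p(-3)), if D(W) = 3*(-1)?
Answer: 12510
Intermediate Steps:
D(W) = -3
v = 892 (v = -8 - 25*(-3)*12 = -8 + 75*12 = -8 + 900 = 892)
p(X) = 8 (p(X) = 8 + 2*(X - X) = 8 + 2*0 = 8 + 0 = 8)
((v - 1011) - 1*(-14130)) - (-19)*(-87 + p(-3)) = ((892 - 1011) - 1*(-14130)) - (-19)*(-87 + 8) = (-119 + 14130) - (-19)*(-79) = 14011 - 1*1501 = 14011 - 1501 = 12510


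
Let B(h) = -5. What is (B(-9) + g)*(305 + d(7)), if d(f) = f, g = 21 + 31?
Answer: 14664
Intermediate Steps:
g = 52
(B(-9) + g)*(305 + d(7)) = (-5 + 52)*(305 + 7) = 47*312 = 14664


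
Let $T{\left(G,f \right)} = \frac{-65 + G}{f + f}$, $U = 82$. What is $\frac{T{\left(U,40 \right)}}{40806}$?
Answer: $\frac{17}{3264480} \approx 5.2076 \cdot 10^{-6}$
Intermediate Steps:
$T{\left(G,f \right)} = \frac{-65 + G}{2 f}$
$\frac{T{\left(U,40 \right)}}{40806} = \frac{\frac{1}{2} \cdot \frac{1}{40} \left(-65 + 82\right)}{40806} = \frac{1}{2} \cdot \frac{1}{40} \cdot 17 \cdot \frac{1}{40806} = \frac{17}{80} \cdot \frac{1}{40806} = \frac{17}{3264480}$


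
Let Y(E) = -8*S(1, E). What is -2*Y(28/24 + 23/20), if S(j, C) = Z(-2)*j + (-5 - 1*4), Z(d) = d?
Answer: -176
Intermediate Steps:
S(j, C) = -9 - 2*j (S(j, C) = -2*j + (-5 - 1*4) = -2*j + (-5 - 4) = -2*j - 9 = -9 - 2*j)
Y(E) = 88 (Y(E) = -8*(-9 - 2*1) = -8*(-9 - 2) = -8*(-11) = 88)
-2*Y(28/24 + 23/20) = -2*88 = -176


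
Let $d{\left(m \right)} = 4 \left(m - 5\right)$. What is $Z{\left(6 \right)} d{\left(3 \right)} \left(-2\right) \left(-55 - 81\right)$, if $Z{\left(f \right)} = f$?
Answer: $-13056$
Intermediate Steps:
$d{\left(m \right)} = -20 + 4 m$ ($d{\left(m \right)} = 4 \left(-5 + m\right) = -20 + 4 m$)
$Z{\left(6 \right)} d{\left(3 \right)} \left(-2\right) \left(-55 - 81\right) = 6 \left(-20 + 4 \cdot 3\right) \left(-2\right) \left(-55 - 81\right) = 6 \left(-20 + 12\right) \left(-2\right) \left(-136\right) = 6 \left(-8\right) \left(-2\right) \left(-136\right) = \left(-48\right) \left(-2\right) \left(-136\right) = 96 \left(-136\right) = -13056$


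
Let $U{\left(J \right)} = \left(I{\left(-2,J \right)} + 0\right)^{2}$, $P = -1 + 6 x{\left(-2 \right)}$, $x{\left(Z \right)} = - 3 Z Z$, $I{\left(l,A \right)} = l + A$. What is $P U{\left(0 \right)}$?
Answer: $-292$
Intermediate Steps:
$I{\left(l,A \right)} = A + l$
$x{\left(Z \right)} = - 3 Z^{2}$
$P = -73$ ($P = -1 + 6 \left(- 3 \left(-2\right)^{2}\right) = -1 + 6 \left(\left(-3\right) 4\right) = -1 + 6 \left(-12\right) = -1 - 72 = -73$)
$U{\left(J \right)} = \left(-2 + J\right)^{2}$ ($U{\left(J \right)} = \left(\left(J - 2\right) + 0\right)^{2} = \left(\left(-2 + J\right) + 0\right)^{2} = \left(-2 + J\right)^{2}$)
$P U{\left(0 \right)} = - 73 \left(-2 + 0\right)^{2} = - 73 \left(-2\right)^{2} = \left(-73\right) 4 = -292$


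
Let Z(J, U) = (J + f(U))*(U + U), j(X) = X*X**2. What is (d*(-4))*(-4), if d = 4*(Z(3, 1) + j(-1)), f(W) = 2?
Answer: 576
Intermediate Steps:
j(X) = X**3
Z(J, U) = 2*U*(2 + J) (Z(J, U) = (J + 2)*(U + U) = (2 + J)*(2*U) = 2*U*(2 + J))
d = 36 (d = 4*(2*1*(2 + 3) + (-1)**3) = 4*(2*1*5 - 1) = 4*(10 - 1) = 4*9 = 36)
(d*(-4))*(-4) = (36*(-4))*(-4) = -144*(-4) = 576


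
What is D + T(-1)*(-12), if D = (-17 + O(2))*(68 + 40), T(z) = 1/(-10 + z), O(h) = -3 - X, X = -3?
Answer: -20184/11 ≈ -1834.9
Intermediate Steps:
O(h) = 0 (O(h) = -3 - 1*(-3) = -3 + 3 = 0)
D = -1836 (D = (-17 + 0)*(68 + 40) = -17*108 = -1836)
D + T(-1)*(-12) = -1836 - 12/(-10 - 1) = -1836 - 12/(-11) = -1836 - 1/11*(-12) = -1836 + 12/11 = -20184/11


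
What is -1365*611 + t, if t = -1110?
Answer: -835125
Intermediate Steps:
-1365*611 + t = -1365*611 - 1110 = -834015 - 1110 = -835125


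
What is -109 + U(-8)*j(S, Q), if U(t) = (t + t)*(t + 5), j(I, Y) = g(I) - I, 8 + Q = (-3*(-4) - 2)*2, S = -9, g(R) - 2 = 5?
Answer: 659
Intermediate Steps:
g(R) = 7 (g(R) = 2 + 5 = 7)
Q = 12 (Q = -8 + (-3*(-4) - 2)*2 = -8 + (12 - 2)*2 = -8 + 10*2 = -8 + 20 = 12)
j(I, Y) = 7 - I
U(t) = 2*t*(5 + t) (U(t) = (2*t)*(5 + t) = 2*t*(5 + t))
-109 + U(-8)*j(S, Q) = -109 + (2*(-8)*(5 - 8))*(7 - 1*(-9)) = -109 + (2*(-8)*(-3))*(7 + 9) = -109 + 48*16 = -109 + 768 = 659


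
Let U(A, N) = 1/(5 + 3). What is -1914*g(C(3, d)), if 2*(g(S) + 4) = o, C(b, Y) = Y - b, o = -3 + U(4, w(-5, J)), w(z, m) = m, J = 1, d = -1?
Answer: 83259/8 ≈ 10407.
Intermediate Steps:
U(A, N) = ⅛ (U(A, N) = 1/8 = ⅛)
o = -23/8 (o = -3 + ⅛ = -23/8 ≈ -2.8750)
g(S) = -87/16 (g(S) = -4 + (½)*(-23/8) = -4 - 23/16 = -87/16)
-1914*g(C(3, d)) = -1914*(-87/16) = 83259/8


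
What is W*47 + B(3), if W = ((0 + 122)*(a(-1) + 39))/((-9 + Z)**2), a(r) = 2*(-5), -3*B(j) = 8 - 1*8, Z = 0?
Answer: 166286/81 ≈ 2052.9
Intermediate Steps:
B(j) = 0 (B(j) = -(8 - 1*8)/3 = -(8 - 8)/3 = -1/3*0 = 0)
a(r) = -10
W = 3538/81 (W = ((0 + 122)*(-10 + 39))/((-9 + 0)**2) = (122*29)/((-9)**2) = 3538/81 ≈ 43.679)
W*47 + B(3) = (3538/81)*47 + 0 = 166286/81 + 0 = 166286/81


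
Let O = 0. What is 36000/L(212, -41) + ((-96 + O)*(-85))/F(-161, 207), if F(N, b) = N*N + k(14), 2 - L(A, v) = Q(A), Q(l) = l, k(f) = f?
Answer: -295856/1729 ≈ -171.11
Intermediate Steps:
L(A, v) = 2 - A
F(N, b) = 14 + N² (F(N, b) = N*N + 14 = N² + 14 = 14 + N²)
36000/L(212, -41) + ((-96 + O)*(-85))/F(-161, 207) = 36000/(2 - 1*212) + ((-96 + 0)*(-85))/(14 + (-161)²) = 36000/(2 - 212) + (-96*(-85))/(14 + 25921) = 36000/(-210) + 8160/25935 = 36000*(-1/210) + 8160*(1/25935) = -1200/7 + 544/1729 = -295856/1729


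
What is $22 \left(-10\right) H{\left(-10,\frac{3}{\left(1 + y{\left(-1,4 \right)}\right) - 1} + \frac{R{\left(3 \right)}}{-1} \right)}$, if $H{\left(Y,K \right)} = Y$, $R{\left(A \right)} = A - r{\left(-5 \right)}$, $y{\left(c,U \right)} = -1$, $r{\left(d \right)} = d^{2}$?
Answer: $2200$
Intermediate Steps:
$R{\left(A \right)} = -25 + A$ ($R{\left(A \right)} = A - \left(-5\right)^{2} = A - 25 = -25 + A$)
$22 \left(-10\right) H{\left(-10,\frac{3}{\left(1 + y{\left(-1,4 \right)}\right) - 1} + \frac{R{\left(3 \right)}}{-1} \right)} = 22 \left(-10\right) \left(-10\right) = \left(-220\right) \left(-10\right) = 2200$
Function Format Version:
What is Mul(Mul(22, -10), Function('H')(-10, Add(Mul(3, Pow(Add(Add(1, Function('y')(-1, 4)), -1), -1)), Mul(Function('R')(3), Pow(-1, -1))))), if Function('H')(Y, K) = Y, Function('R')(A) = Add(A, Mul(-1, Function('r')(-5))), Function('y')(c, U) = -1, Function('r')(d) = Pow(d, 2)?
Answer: 2200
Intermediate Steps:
Function('R')(A) = Add(-25, A) (Function('R')(A) = Add(A, Mul(-1, Pow(-5, 2))) = Add(A, Mul(-1, 25)) = Add(A, -25) = Add(-25, A))
Mul(Mul(22, -10), Function('H')(-10, Add(Mul(3, Pow(Add(Add(1, Function('y')(-1, 4)), -1), -1)), Mul(Function('R')(3), Pow(-1, -1))))) = Mul(Mul(22, -10), -10) = Mul(-220, -10) = 2200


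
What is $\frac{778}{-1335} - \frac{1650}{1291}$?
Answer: $- \frac{3207148}{1723485} \approx -1.8609$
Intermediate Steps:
$\frac{778}{-1335} - \frac{1650}{1291} = 778 \left(- \frac{1}{1335}\right) - \frac{1650}{1291} = - \frac{778}{1335} - \frac{1650}{1291} = - \frac{3207148}{1723485}$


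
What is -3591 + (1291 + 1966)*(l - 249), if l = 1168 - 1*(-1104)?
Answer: 6585320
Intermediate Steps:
l = 2272 (l = 1168 + 1104 = 2272)
-3591 + (1291 + 1966)*(l - 249) = -3591 + (1291 + 1966)*(2272 - 249) = -3591 + 3257*2023 = -3591 + 6588911 = 6585320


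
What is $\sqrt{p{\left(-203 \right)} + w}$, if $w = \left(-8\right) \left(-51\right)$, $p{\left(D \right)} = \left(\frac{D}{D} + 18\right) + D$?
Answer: $4 \sqrt{14} \approx 14.967$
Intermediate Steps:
$p{\left(D \right)} = 19 + D$ ($p{\left(D \right)} = \left(1 + 18\right) + D = 19 + D$)
$w = 408$
$\sqrt{p{\left(-203 \right)} + w} = \sqrt{\left(19 - 203\right) + 408} = \sqrt{-184 + 408} = \sqrt{224} = 4 \sqrt{14}$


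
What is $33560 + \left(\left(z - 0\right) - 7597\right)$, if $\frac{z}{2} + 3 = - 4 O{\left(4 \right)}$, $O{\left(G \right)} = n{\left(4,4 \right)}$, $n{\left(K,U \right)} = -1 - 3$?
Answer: $25989$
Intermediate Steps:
$n{\left(K,U \right)} = -4$
$O{\left(G \right)} = -4$
$z = 26$ ($z = -6 + 2 \left(\left(-4\right) \left(-4\right)\right) = -6 + 2 \cdot 16 = -6 + 32 = 26$)
$33560 + \left(\left(z - 0\right) - 7597\right) = 33560 + \left(\left(26 - 0\right) - 7597\right) = 33560 + \left(\left(26 + 0\right) - 7597\right) = 33560 + \left(26 - 7597\right) = 33560 - 7571 = 25989$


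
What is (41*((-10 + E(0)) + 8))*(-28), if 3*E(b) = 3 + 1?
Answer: 2296/3 ≈ 765.33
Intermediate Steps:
E(b) = 4/3 (E(b) = (3 + 1)/3 = (⅓)*4 = 4/3)
(41*((-10 + E(0)) + 8))*(-28) = (41*((-10 + 4/3) + 8))*(-28) = (41*(-26/3 + 8))*(-28) = (41*(-⅔))*(-28) = -82/3*(-28) = 2296/3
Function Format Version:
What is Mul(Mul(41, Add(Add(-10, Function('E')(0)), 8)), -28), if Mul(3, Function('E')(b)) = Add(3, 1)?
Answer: Rational(2296, 3) ≈ 765.33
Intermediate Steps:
Function('E')(b) = Rational(4, 3) (Function('E')(b) = Mul(Rational(1, 3), Add(3, 1)) = Mul(Rational(1, 3), 4) = Rational(4, 3))
Mul(Mul(41, Add(Add(-10, Function('E')(0)), 8)), -28) = Mul(Mul(41, Add(Add(-10, Rational(4, 3)), 8)), -28) = Mul(Mul(41, Add(Rational(-26, 3), 8)), -28) = Mul(Mul(41, Rational(-2, 3)), -28) = Mul(Rational(-82, 3), -28) = Rational(2296, 3)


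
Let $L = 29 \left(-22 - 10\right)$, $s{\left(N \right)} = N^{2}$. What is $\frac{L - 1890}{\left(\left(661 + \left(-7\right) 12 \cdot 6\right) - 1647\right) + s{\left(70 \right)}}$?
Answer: $- \frac{1409}{1705} \approx -0.82639$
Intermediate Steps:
$L = -928$ ($L = 29 \left(-32\right) = -928$)
$\frac{L - 1890}{\left(\left(661 + \left(-7\right) 12 \cdot 6\right) - 1647\right) + s{\left(70 \right)}} = \frac{-928 - 1890}{\left(\left(661 + \left(-7\right) 12 \cdot 6\right) - 1647\right) + 70^{2}} = \frac{-928 - 1890}{\left(\left(661 - 504\right) - 1647\right) + 4900} = - \frac{2818}{\left(\left(661 - 504\right) - 1647\right) + 4900} = - \frac{2818}{\left(157 - 1647\right) + 4900} = - \frac{2818}{-1490 + 4900} = - \frac{2818}{3410} = \left(-2818\right) \frac{1}{3410} = - \frac{1409}{1705}$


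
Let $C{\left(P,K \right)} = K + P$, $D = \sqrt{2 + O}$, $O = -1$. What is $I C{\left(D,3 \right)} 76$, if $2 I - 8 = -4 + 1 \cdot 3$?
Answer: $1064$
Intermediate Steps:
$D = 1$ ($D = \sqrt{2 - 1} = \sqrt{1} = 1$)
$I = \frac{7}{2}$ ($I = 4 + \frac{-4 + 1 \cdot 3}{2} = 4 + \frac{-4 + 3}{2} = 4 + \frac{1}{2} \left(-1\right) = 4 - \frac{1}{2} = \frac{7}{2} \approx 3.5$)
$I C{\left(D,3 \right)} 76 = \frac{7 \left(3 + 1\right)}{2} \cdot 76 = \frac{7}{2} \cdot 4 \cdot 76 = 14 \cdot 76 = 1064$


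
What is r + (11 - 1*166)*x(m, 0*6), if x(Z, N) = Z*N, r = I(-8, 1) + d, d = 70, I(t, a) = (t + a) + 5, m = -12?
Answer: 68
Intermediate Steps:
I(t, a) = 5 + a + t (I(t, a) = (a + t) + 5 = 5 + a + t)
r = 68 (r = (5 + 1 - 8) + 70 = -2 + 70 = 68)
x(Z, N) = N*Z
r + (11 - 1*166)*x(m, 0*6) = 68 + (11 - 1*166)*((0*6)*(-12)) = 68 + (11 - 166)*(0*(-12)) = 68 - 155*0 = 68 + 0 = 68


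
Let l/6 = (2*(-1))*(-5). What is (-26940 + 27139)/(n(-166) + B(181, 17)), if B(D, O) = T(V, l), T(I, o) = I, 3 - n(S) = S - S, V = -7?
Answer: -199/4 ≈ -49.750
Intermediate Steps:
n(S) = 3 (n(S) = 3 - (S - S) = 3 - 1*0 = 3 + 0 = 3)
l = 60 (l = 6*((2*(-1))*(-5)) = 6*(-2*(-5)) = 6*10 = 60)
B(D, O) = -7
(-26940 + 27139)/(n(-166) + B(181, 17)) = (-26940 + 27139)/(3 - 7) = 199/(-4) = 199*(-¼) = -199/4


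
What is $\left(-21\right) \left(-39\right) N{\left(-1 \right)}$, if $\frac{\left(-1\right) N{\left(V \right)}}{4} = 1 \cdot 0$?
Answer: $0$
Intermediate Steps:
$N{\left(V \right)} = 0$ ($N{\left(V \right)} = - 4 \cdot 1 \cdot 0 = \left(-4\right) 0 = 0$)
$\left(-21\right) \left(-39\right) N{\left(-1 \right)} = \left(-21\right) \left(-39\right) 0 = 819 \cdot 0 = 0$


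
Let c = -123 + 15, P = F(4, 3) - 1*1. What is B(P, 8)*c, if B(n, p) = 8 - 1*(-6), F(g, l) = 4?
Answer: -1512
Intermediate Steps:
P = 3 (P = 4 - 1*1 = 4 - 1 = 3)
B(n, p) = 14 (B(n, p) = 8 + 6 = 14)
c = -108
B(P, 8)*c = 14*(-108) = -1512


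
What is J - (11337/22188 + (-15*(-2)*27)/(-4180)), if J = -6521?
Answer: -10080417317/1545764 ≈ -6521.3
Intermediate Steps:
J - (11337/22188 + (-15*(-2)*27)/(-4180)) = -6521 - (11337/22188 + (-15*(-2)*27)/(-4180)) = -6521 - (11337*(1/22188) + (30*27)*(-1/4180)) = -6521 - (3779/7396 + 810*(-1/4180)) = -6521 - (3779/7396 - 81/418) = -6521 - 1*490273/1545764 = -6521 - 490273/1545764 = -10080417317/1545764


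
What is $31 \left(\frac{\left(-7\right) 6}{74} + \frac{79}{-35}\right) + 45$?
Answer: $- \frac{55123}{1295} \approx -42.566$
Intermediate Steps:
$31 \left(\frac{\left(-7\right) 6}{74} + \frac{79}{-35}\right) + 45 = 31 \left(\left(-42\right) \frac{1}{74} + 79 \left(- \frac{1}{35}\right)\right) + 45 = 31 \left(- \frac{21}{37} - \frac{79}{35}\right) + 45 = 31 \left(- \frac{3658}{1295}\right) + 45 = - \frac{113398}{1295} + 45 = - \frac{55123}{1295}$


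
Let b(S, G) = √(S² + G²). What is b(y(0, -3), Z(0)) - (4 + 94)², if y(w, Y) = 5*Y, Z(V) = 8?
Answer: -9587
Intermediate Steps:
b(S, G) = √(G² + S²)
b(y(0, -3), Z(0)) - (4 + 94)² = √(8² + (5*(-3))²) - (4 + 94)² = √(64 + (-15)²) - 1*98² = √(64 + 225) - 1*9604 = √289 - 9604 = 17 - 9604 = -9587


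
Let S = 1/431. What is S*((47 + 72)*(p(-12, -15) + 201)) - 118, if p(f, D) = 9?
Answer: -25868/431 ≈ -60.019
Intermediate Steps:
S = 1/431 ≈ 0.0023202
S*((47 + 72)*(p(-12, -15) + 201)) - 118 = ((47 + 72)*(9 + 201))/431 - 118 = (119*210)/431 - 118 = (1/431)*24990 - 118 = 24990/431 - 118 = -25868/431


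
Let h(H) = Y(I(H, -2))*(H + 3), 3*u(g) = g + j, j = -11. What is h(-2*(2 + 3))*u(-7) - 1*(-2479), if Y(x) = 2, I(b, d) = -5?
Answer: 2563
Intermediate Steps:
u(g) = -11/3 + g/3 (u(g) = (g - 11)/3 = (-11 + g)/3 = -11/3 + g/3)
h(H) = 6 + 2*H (h(H) = 2*(H + 3) = 2*(3 + H) = 6 + 2*H)
h(-2*(2 + 3))*u(-7) - 1*(-2479) = (6 + 2*(-2*(2 + 3)))*(-11/3 + (⅓)*(-7)) - 1*(-2479) = (6 + 2*(-2*5))*(-11/3 - 7/3) + 2479 = (6 + 2*(-10))*(-6) + 2479 = (6 - 20)*(-6) + 2479 = -14*(-6) + 2479 = 84 + 2479 = 2563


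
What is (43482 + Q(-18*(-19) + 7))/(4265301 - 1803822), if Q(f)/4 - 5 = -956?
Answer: 13226/820493 ≈ 0.016120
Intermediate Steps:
Q(f) = -3804 (Q(f) = 20 + 4*(-956) = 20 - 3824 = -3804)
(43482 + Q(-18*(-19) + 7))/(4265301 - 1803822) = (43482 - 3804)/(4265301 - 1803822) = 39678/2461479 = 39678*(1/2461479) = 13226/820493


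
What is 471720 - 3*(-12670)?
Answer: 509730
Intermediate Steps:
471720 - 3*(-12670) = 471720 + 38010 = 509730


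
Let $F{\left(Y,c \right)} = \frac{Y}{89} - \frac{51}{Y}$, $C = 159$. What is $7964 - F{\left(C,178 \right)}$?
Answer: $\frac{37559274}{4717} \approx 7962.5$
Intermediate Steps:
$F{\left(Y,c \right)} = - \frac{51}{Y} + \frac{Y}{89}$ ($F{\left(Y,c \right)} = Y \frac{1}{89} - \frac{51}{Y} = \frac{Y}{89} - \frac{51}{Y} = - \frac{51}{Y} + \frac{Y}{89}$)
$7964 - F{\left(C,178 \right)} = 7964 - \left(- \frac{51}{159} + \frac{1}{89} \cdot 159\right) = 7964 - \left(\left(-51\right) \frac{1}{159} + \frac{159}{89}\right) = 7964 - \left(- \frac{17}{53} + \frac{159}{89}\right) = 7964 - \frac{6914}{4717} = \frac{37559274}{4717}$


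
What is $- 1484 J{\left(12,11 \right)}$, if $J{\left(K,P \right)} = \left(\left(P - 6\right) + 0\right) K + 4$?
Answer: $-94976$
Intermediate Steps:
$J{\left(K,P \right)} = 4 + K \left(-6 + P\right)$ ($J{\left(K,P \right)} = \left(\left(P - 6\right) + 0\right) K + 4 = \left(\left(-6 + P\right) + 0\right) K + 4 = \left(-6 + P\right) K + 4 = K \left(-6 + P\right) + 4 = 4 + K \left(-6 + P\right)$)
$- 1484 J{\left(12,11 \right)} = - 1484 \left(4 - 72 + 12 \cdot 11\right) = - 1484 \left(4 - 72 + 132\right) = \left(-1484\right) 64 = -94976$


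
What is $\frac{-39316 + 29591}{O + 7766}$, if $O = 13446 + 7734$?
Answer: $- \frac{9725}{28946} \approx -0.33597$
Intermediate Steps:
$O = 21180$
$\frac{-39316 + 29591}{O + 7766} = \frac{-39316 + 29591}{21180 + 7766} = - \frac{9725}{28946}$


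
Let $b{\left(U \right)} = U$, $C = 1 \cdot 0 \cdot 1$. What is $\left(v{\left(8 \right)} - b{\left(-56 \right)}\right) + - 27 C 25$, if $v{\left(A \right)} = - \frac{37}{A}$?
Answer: $\frac{411}{8} \approx 51.375$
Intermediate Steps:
$C = 0$ ($C = 0 \cdot 1 = 0$)
$\left(v{\left(8 \right)} - b{\left(-56 \right)}\right) + - 27 C 25 = \left(- \frac{37}{8} - -56\right) + \left(-27\right) 0 \cdot 25 = \left(\left(-37\right) \frac{1}{8} + 56\right) + 0 \cdot 25 = \left(- \frac{37}{8} + 56\right) + 0 = \frac{411}{8} + 0 = \frac{411}{8}$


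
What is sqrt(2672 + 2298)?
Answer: sqrt(4970) ≈ 70.498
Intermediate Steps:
sqrt(2672 + 2298) = sqrt(4970)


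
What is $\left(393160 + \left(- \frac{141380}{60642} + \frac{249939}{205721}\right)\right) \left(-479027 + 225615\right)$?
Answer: $- \frac{621466061720659430468}{6237666441} \approx -9.9631 \cdot 10^{10}$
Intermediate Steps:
$\left(393160 + \left(- \frac{141380}{60642} + \frac{249939}{205721}\right)\right) \left(-479027 + 225615\right) = \left(393160 + \left(\left(-141380\right) \frac{1}{60642} + 249939 \cdot \frac{1}{205721}\right)\right) \left(-253412\right) = \left(393160 + \left(- \frac{70690}{30321} + \frac{249939}{205721}\right)\right) \left(-253412\right) = \left(393160 - \frac{6964017071}{6237666441}\right) \left(-253412\right) = \frac{2452393973926489}{6237666441} \left(-253412\right) = - \frac{621466061720659430468}{6237666441}$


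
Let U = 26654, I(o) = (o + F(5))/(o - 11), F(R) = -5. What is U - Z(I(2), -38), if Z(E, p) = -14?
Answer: 26668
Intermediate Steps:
I(o) = (-5 + o)/(-11 + o) (I(o) = (o - 5)/(o - 11) = (-5 + o)/(-11 + o))
U - Z(I(2), -38) = 26654 - 1*(-14) = 26654 + 14 = 26668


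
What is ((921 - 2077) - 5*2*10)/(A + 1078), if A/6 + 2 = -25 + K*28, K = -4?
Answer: -314/61 ≈ -5.1475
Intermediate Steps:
A = -834 (A = -12 + 6*(-25 - 4*28) = -12 + 6*(-25 - 112) = -12 + 6*(-137) = -12 - 822 = -834)
((921 - 2077) - 5*2*10)/(A + 1078) = ((921 - 2077) - 5*2*10)/(-834 + 1078) = (-1156 - 10*10)/244 = (-1156 - 100)*(1/244) = -1256*1/244 = -314/61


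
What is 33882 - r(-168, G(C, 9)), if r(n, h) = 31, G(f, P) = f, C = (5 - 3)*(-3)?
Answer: 33851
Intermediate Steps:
C = -6 (C = 2*(-3) = -6)
33882 - r(-168, G(C, 9)) = 33882 - 1*31 = 33882 - 31 = 33851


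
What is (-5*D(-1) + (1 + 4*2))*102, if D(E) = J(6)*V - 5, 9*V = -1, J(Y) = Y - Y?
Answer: 3468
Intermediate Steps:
J(Y) = 0
V = -⅑ (V = (⅑)*(-1) = -⅑ ≈ -0.11111)
D(E) = -5 (D(E) = 0*(-⅑) - 5 = 0 - 5 = -5)
(-5*D(-1) + (1 + 4*2))*102 = (-5*(-5) + (1 + 4*2))*102 = (25 + (1 + 8))*102 = (25 + 9)*102 = 34*102 = 3468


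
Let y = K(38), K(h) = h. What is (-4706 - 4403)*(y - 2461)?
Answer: 22071107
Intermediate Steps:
y = 38
(-4706 - 4403)*(y - 2461) = (-4706 - 4403)*(38 - 2461) = -9109*(-2423) = 22071107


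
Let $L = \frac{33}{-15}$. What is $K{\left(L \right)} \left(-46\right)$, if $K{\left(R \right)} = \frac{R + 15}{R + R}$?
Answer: $\frac{1472}{11} \approx 133.82$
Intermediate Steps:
$L = - \frac{11}{5}$ ($L = 33 \left(- \frac{1}{15}\right) = - \frac{11}{5} \approx -2.2$)
$K{\left(R \right)} = \frac{15 + R}{2 R}$
$K{\left(L \right)} \left(-46\right) = \frac{15 - \frac{11}{5}}{2 \left(- \frac{11}{5}\right)} \left(-46\right) = \frac{1}{2} \left(- \frac{5}{11}\right) \frac{64}{5} \left(-46\right) = \left(- \frac{32}{11}\right) \left(-46\right) = \frac{1472}{11}$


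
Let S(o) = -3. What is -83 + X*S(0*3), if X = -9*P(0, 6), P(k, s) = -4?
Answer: -191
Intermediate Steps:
X = 36 (X = -9*(-4) = 36)
-83 + X*S(0*3) = -83 + 36*(-3) = -83 - 108 = -191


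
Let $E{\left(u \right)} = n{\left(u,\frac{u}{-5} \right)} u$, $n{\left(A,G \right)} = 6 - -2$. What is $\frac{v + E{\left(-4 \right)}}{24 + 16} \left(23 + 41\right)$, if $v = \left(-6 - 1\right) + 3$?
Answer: $- \frac{288}{5} \approx -57.6$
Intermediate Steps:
$n{\left(A,G \right)} = 8$ ($n{\left(A,G \right)} = 6 + 2 = 8$)
$v = -4$ ($v = -7 + 3 = -4$)
$E{\left(u \right)} = 8 u$
$\frac{v + E{\left(-4 \right)}}{24 + 16} \left(23 + 41\right) = \frac{-4 + 8 \left(-4\right)}{24 + 16} \left(23 + 41\right) = \frac{-4 - 32}{40} \cdot 64 = \left(-36\right) \frac{1}{40} \cdot 64 = \left(- \frac{9}{10}\right) 64 = - \frac{288}{5}$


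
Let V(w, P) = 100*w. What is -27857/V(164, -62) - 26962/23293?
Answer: -1091049901/382005200 ≈ -2.8561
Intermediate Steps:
-27857/V(164, -62) - 26962/23293 = -27857/(100*164) - 26962/23293 = -27857/16400 - 26962*1/23293 = -27857*1/16400 - 26962/23293 = -27857/16400 - 26962/23293 = -1091049901/382005200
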